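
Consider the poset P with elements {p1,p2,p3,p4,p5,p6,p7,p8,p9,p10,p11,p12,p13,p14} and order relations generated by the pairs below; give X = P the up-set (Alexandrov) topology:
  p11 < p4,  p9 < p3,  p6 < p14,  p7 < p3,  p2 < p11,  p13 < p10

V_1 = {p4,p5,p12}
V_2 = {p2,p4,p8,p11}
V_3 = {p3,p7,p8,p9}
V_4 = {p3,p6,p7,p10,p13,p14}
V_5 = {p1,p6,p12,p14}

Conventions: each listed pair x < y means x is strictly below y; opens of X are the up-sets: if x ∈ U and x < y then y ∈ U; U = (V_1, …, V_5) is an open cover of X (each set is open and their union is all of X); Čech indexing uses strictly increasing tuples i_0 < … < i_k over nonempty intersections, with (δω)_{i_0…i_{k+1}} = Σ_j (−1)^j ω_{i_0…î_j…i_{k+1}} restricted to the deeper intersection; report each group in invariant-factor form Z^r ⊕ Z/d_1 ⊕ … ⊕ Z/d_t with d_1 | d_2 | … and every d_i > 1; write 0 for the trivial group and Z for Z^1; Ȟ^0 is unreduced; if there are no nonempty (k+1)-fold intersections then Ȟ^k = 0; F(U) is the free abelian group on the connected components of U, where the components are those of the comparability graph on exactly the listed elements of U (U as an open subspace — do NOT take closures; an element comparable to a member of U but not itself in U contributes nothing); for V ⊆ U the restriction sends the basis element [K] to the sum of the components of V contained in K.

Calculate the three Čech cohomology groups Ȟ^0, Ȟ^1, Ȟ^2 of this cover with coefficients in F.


intersection data:
  V12={p4} V15={p12} V23={p8} V34={p3,p7} V45={p6,p14}
components per intersection:
  V1: {p4} {p5} {p12}
  V2: {p2,p4,p11} {p8}
  V3: {p3,p7,p9} {p8}
  V4: {p3,p7} {p6,p14} {p10,p13}
  V5: {p1} {p6,p14} {p12}
  V12: {p4}
  V15: {p12}
  V23: {p8}
  V34: {p3,p7}
  V45: {p6,p14}
C dims 13,5; δ0: rk 5, SNF 1^5
Ȟ^0 = (13 − 5) − 0 = 8, so Ȟ^0 ≅ Z^8
Ȟ^1 = (5 − 0) − 5 = 0, so Ȟ^1 ≅ 0
Ȟ^2 = (0 − 0) − 0 = 0, so Ȟ^2 ≅ 0

Ȟ^0 ≅ Z^8,  Ȟ^1 ≅ 0,  Ȟ^2 ≅ 0


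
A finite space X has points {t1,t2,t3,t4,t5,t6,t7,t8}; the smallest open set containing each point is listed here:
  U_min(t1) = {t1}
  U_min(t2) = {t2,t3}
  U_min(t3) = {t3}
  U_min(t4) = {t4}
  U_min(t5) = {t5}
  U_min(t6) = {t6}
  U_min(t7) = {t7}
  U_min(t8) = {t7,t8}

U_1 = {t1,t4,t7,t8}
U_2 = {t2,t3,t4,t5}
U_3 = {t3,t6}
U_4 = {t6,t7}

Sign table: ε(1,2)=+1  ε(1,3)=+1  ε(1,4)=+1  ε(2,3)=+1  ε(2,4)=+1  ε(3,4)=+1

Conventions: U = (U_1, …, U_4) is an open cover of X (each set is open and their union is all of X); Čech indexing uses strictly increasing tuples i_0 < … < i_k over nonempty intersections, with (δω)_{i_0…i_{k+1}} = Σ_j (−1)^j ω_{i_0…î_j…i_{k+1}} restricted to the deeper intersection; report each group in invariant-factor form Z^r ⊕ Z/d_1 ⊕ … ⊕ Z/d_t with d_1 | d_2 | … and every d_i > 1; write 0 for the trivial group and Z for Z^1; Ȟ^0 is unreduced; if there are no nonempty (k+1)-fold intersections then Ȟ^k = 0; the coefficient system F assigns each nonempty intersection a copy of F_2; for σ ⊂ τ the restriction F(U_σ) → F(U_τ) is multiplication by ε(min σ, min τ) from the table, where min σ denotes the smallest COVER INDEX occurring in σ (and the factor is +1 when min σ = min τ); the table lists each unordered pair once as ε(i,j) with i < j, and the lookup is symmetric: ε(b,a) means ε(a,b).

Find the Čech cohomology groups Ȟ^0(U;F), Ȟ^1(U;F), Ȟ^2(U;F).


Ȟ^0(U;F) ≅ Z/2, Ȟ^1(U;F) ≅ Z/2, Ȟ^2(U;F) ≅ 0

intersection data:
  U12={t4} U14={t7} U23={t3} U34={t6}
C dims 4,4; δ0: rk_F2 3
Ȟ^0 = (4 − 3) − 0 = 1, so Ȟ^0 ≅ Z/2
Ȟ^1 = (4 − 0) − 3 = 1, so Ȟ^1 ≅ Z/2
Ȟ^2 = (0 − 0) − 0 = 0, so Ȟ^2 ≅ 0


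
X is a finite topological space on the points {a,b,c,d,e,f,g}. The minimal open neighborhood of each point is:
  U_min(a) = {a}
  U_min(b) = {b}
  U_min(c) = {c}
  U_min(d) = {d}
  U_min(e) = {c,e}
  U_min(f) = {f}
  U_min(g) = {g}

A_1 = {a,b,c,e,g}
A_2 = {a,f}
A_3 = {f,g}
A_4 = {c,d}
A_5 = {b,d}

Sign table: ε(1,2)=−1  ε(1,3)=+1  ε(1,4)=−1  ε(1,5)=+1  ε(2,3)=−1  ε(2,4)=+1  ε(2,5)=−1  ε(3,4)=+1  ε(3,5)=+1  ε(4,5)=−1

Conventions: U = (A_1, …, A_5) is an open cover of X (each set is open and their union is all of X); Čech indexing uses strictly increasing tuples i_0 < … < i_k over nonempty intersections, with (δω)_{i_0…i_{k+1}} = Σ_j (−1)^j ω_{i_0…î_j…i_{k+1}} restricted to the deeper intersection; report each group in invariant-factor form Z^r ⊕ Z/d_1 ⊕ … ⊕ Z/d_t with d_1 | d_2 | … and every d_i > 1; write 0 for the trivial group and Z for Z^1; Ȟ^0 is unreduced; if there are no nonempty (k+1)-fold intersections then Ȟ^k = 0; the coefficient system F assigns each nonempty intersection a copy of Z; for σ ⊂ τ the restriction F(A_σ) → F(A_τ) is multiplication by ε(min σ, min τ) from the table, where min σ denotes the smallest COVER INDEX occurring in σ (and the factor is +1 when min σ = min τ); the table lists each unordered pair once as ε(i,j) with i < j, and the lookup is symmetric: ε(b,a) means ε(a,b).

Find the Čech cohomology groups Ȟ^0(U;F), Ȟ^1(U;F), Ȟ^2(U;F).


nerve of the cover:
  A12={a} A13={g} A14={c} A15={b} A23={f} A45={d}
C dims 5,6; δ0: rk 4, SNF 1^4
Ȟ^0 = (5 − 4) − 0 = 1, so Ȟ^0 ≅ Z
Ȟ^1 = (6 − 0) − 4 = 2, so Ȟ^1 ≅ Z^2
Ȟ^2 = (0 − 0) − 0 = 0, so Ȟ^2 ≅ 0

Ȟ^0 ≅ Z; Ȟ^1 ≅ Z^2; Ȟ^2 ≅ 0


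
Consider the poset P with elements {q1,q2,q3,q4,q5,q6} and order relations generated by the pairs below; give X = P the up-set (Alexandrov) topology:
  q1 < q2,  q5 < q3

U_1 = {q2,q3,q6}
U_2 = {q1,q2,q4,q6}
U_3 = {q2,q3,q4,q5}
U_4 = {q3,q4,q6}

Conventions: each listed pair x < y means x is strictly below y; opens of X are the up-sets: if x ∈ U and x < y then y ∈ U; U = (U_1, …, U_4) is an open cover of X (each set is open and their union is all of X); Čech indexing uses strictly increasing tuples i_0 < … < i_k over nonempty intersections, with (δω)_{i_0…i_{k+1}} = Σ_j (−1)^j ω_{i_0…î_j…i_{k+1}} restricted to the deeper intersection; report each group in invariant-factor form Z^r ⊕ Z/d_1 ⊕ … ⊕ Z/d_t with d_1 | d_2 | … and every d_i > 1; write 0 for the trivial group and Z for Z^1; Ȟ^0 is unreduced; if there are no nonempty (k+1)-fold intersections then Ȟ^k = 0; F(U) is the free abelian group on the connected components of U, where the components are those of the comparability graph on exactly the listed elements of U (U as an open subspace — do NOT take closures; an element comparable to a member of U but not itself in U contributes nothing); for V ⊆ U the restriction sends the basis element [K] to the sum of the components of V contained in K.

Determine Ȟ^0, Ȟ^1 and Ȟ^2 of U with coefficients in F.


Ȟ^0(U;F) ≅ Z^4, Ȟ^1(U;F) ≅ 0, Ȟ^2(U;F) ≅ 0

nonempty overlaps:
  U12={q2,q6} U13={q2,q3} U14={q3,q6} U23={q2,q4} U24={q4,q6} U34={q3,q4}
  U123={q2} U124={q6} U134={q3} U234={q4}
components per intersection:
  U1: {q2} {q3} {q6}
  U2: {q1,q2} {q4} {q6}
  U3: {q2} {q3,q5} {q4}
  U4: {q3} {q4} {q6}
  U12: {q2} {q6}
  U13: {q2} {q3}
  U14: {q3} {q6}
  U23: {q2} {q4}
  U24: {q4} {q6}
  U34: {q3} {q4}
  U123: {q2}
  U124: {q6}
  U134: {q3}
  U234: {q4}
C dims 12,12,4; δ0: rk 8, SNF 1^8; δ1: rk 4, SNF 1^4
degree 0: 12−8−0 = 4 → Ȟ^0 ≅ Z^4
degree 1: 12−4−8 = 0 → Ȟ^1 ≅ 0
degree 2: 4−0−4 = 0 → Ȟ^2 ≅ 0


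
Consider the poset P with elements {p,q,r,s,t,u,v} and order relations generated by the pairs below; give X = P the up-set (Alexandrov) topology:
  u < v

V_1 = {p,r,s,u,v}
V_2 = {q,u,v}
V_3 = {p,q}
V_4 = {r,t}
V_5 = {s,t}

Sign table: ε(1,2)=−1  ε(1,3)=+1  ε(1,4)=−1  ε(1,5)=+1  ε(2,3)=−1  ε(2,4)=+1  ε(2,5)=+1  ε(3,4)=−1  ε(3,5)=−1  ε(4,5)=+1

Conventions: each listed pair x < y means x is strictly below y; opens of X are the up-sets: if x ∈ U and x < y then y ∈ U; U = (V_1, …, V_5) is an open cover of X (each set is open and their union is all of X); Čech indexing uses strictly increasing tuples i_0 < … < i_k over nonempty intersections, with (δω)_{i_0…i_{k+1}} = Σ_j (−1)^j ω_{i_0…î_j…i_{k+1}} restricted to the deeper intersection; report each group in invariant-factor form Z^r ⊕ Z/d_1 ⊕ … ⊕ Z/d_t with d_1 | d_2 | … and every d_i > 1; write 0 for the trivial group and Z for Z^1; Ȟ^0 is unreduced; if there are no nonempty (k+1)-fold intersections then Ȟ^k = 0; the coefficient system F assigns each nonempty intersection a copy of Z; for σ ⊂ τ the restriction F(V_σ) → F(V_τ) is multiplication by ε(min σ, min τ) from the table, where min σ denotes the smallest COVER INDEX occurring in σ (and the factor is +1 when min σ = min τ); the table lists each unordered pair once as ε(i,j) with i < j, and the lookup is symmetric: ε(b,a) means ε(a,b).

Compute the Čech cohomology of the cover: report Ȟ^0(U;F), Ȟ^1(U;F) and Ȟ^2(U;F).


Ȟ^0 ≅ 0,  Ȟ^1 ≅ Z ⊕ Z/2,  Ȟ^2 ≅ 0

nerve simplices:
  V12={u,v} V13={p} V14={r} V15={s} V23={q} V45={t}
C dims 5,6; δ0: rk 5, SNF 1^4·2
degree 0: 5−5−0 = 0 → Ȟ^0 ≅ 0
degree 1: 6−0−5 = 1 plus torsion [2] → Ȟ^1 ≅ Z ⊕ Z/2
degree 2: 0−0−0 = 0 → Ȟ^2 ≅ 0


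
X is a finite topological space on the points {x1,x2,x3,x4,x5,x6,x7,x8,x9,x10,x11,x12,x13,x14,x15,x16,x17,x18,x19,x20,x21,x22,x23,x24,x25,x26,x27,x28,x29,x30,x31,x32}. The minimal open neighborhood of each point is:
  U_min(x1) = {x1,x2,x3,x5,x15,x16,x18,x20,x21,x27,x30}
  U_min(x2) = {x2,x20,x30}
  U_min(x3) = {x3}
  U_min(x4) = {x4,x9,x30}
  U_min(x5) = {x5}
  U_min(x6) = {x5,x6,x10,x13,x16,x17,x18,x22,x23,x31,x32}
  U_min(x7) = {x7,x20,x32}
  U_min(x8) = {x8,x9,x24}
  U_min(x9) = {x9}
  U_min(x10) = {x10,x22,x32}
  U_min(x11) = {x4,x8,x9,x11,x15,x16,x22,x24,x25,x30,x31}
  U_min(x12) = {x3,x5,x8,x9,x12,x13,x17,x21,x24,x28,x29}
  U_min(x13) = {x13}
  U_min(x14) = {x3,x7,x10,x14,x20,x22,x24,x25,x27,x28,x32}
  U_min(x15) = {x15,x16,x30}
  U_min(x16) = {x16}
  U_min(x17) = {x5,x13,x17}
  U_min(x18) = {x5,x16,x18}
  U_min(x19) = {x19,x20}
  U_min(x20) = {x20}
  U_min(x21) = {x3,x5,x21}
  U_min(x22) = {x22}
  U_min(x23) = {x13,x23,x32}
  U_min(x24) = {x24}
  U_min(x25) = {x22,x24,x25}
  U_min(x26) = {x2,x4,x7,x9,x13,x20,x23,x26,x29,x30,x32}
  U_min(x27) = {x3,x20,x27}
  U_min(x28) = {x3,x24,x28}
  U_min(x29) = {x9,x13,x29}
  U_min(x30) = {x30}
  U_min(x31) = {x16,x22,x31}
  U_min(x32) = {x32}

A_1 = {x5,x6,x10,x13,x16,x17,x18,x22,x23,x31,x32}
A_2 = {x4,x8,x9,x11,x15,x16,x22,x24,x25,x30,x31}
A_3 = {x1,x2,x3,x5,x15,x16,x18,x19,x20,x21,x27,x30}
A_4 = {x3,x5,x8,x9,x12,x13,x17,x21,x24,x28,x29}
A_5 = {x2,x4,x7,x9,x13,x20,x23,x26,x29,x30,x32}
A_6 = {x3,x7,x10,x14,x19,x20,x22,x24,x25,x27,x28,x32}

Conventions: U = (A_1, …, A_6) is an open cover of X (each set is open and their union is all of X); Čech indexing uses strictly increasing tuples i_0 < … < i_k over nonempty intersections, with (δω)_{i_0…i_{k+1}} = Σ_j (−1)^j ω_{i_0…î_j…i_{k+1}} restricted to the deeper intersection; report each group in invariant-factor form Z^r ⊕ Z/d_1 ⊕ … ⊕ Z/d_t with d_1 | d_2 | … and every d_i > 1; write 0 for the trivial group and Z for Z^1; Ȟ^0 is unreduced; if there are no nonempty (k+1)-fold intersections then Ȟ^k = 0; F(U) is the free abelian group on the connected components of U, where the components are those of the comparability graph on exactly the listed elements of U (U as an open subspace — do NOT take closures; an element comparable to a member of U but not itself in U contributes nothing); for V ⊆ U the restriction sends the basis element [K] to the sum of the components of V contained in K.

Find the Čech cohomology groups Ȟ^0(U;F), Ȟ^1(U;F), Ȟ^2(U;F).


nerve of the cover:
  A12={x16,x22,x31} A13={x5,x16,x18} A14={x5,x13,x17} A15={x13,x23,x32} A16={x10,x22,x32} A23={x15,x16,x30} A24={x8,x9,x24} A25={x4,x9,x30} A26={x22,x24,x25} A34={x3,x5,x21} A35={x2,x20,x30} A36={x3,x19,x20,x27} A45={x9,x13,x29} A46={x3,x24,x28} A56={x7,x20,x32}
  A123={x16} A126={x22} A134={x5} A145={x13} A156={x32} A235={x30} A245={x9} A246={x24} A346={x3} A356={x20}
components per intersection:
  A1: {x5,x6,x10,x13,x16,x17,x18,x22,x23,x31,x32}
  A2: {x4,x8,x9,x11,x15,x16,x22,x24,x25,x30,x31}
  A3: {x1,x2,x3,x5,x15,x16,x18,x19,x20,x21,x27,x30}
  A4: {x3,x5,x8,x9,x12,x13,x17,x21,x24,x28,x29}
  A5: {x2,x4,x7,x9,x13,x20,x23,x26,x29,x30,x32}
  A6: {x3,x7,x10,x14,x19,x20,x22,x24,x25,x27,x28,x32}
  A12: {x16,x22,x31}
  A13: {x5,x16,x18}
  A14: {x5,x13,x17}
  A15: {x13,x23,x32}
  A16: {x10,x22,x32}
  A23: {x15,x16,x30}
  A24: {x8,x9,x24}
  A25: {x4,x9,x30}
  A26: {x22,x24,x25}
  A34: {x3,x5,x21}
  A35: {x2,x20,x30}
  A36: {x3,x19,x20,x27}
  A45: {x9,x13,x29}
  A46: {x3,x24,x28}
  A56: {x7,x20,x32}
  A123: {x16}
  A126: {x22}
  A134: {x5}
  A145: {x13}
  A156: {x32}
  A235: {x30}
  A245: {x9}
  A246: {x24}
  A346: {x3}
  A356: {x20}
C dims 6,15,10; δ0: rk 5, SNF 1^5; δ1: rk 10, SNF 1^9·2
Ȟ^0 = (6 − 5) − 0 = 1, so Ȟ^0 ≅ Z
Ȟ^1 = (15 − 10) − 5 = 0, so Ȟ^1 ≅ 0
Ȟ^2 = (10 − 0) − 10 = 0 plus torsion [2], so Ȟ^2 ≅ Z/2

Ȟ^0 = Z; Ȟ^1 = 0; Ȟ^2 = Z/2


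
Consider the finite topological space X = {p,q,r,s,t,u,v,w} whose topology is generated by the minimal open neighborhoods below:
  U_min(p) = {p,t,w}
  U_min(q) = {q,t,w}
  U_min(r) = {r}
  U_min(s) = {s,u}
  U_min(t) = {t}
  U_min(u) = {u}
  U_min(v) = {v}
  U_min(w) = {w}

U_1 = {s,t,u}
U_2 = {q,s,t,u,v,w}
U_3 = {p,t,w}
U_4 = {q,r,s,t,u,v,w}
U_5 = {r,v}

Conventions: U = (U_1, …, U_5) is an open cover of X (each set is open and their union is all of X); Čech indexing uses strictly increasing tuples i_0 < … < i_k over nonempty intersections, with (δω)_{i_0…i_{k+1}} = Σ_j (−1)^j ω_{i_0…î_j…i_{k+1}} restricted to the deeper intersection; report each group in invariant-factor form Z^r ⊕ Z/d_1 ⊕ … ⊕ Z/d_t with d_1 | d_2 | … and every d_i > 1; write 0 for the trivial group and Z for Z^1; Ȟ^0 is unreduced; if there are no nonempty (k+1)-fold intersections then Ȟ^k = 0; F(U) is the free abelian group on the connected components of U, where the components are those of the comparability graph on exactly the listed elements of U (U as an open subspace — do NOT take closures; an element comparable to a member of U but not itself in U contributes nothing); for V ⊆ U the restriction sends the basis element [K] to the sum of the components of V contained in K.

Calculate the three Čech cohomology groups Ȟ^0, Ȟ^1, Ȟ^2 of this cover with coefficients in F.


Ȟ^0(U;F) ≅ Z^4; Ȟ^1(U;F) ≅ Z; Ȟ^2(U;F) ≅ 0

nerve of the cover:
  U12={s,t,u} U13={t} U14={s,t,u} U23={t,w} U24={q,s,t,u,v,w} U25={v} U34={t,w} U45={r,v}
  U123={t} U124={s,t,u} U134={t} U234={t,w} U245={v}
  U1234={t}
components per intersection:
  U1: {s,u} {t}
  U2: {q,t,w} {s,u} {v}
  U3: {p,t,w}
  U4: {q,t,w} {r} {s,u} {v}
  U5: {r} {v}
  U12: {s,u} {t}
  U13: {t}
  U14: {s,u} {t}
  U23: {t} {w}
  U24: {q,t,w} {s,u} {v}
  U25: {v}
  U34: {t} {w}
  U45: {r} {v}
  U123: {t}
  U124: {s,u} {t}
  U134: {t}
  U234: {t} {w}
  U245: {v}
  U1234: {t}
C dims 12,15,7,1; δ0: rk 8, SNF 1^8; δ1: rk 6, SNF 1^6; δ2: rk 1, SNF 1^1
Ȟ^0 = (12 − 8) − 0 = 4, so Ȟ^0 ≅ Z^4
Ȟ^1 = (15 − 6) − 8 = 1, so Ȟ^1 ≅ Z
Ȟ^2 = (7 − 1) − 6 = 0, so Ȟ^2 ≅ 0


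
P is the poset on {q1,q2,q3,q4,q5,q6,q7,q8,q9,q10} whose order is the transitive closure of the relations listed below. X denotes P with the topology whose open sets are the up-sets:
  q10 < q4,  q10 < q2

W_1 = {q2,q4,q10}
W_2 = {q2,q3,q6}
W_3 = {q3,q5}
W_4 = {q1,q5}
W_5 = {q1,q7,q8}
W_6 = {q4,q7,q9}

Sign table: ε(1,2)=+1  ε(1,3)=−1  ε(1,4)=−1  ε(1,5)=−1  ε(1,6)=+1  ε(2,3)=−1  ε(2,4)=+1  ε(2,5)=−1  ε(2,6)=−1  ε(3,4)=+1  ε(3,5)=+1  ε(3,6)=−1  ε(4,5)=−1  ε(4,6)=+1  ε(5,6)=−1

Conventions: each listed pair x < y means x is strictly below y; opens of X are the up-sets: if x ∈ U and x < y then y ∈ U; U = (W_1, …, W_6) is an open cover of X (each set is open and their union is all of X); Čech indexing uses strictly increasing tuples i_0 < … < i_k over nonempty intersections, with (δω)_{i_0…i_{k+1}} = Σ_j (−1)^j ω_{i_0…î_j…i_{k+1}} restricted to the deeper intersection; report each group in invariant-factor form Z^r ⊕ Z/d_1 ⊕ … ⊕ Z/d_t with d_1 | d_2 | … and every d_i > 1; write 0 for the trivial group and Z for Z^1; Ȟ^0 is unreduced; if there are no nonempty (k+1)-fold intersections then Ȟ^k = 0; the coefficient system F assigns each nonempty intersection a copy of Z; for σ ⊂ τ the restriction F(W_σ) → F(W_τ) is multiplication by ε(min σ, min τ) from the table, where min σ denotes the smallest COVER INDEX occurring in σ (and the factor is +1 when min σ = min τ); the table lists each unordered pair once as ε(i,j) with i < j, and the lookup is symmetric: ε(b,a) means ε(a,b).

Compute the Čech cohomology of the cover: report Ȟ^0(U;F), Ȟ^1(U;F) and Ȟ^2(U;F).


Ȟ^0(U;F) ≅ 0; Ȟ^1(U;F) ≅ Z/2; Ȟ^2(U;F) ≅ 0

intersection data:
  W12={q2} W16={q4} W23={q3} W34={q5} W45={q1} W56={q7}
C dims 6,6; δ0: rk 6, SNF 1^5·2
Ȟ^0 = (6 − 6) − 0 = 0, so Ȟ^0 ≅ 0
Ȟ^1 = (6 − 0) − 6 = 0 plus torsion [2], so Ȟ^1 ≅ Z/2
Ȟ^2 = (0 − 0) − 0 = 0, so Ȟ^2 ≅ 0


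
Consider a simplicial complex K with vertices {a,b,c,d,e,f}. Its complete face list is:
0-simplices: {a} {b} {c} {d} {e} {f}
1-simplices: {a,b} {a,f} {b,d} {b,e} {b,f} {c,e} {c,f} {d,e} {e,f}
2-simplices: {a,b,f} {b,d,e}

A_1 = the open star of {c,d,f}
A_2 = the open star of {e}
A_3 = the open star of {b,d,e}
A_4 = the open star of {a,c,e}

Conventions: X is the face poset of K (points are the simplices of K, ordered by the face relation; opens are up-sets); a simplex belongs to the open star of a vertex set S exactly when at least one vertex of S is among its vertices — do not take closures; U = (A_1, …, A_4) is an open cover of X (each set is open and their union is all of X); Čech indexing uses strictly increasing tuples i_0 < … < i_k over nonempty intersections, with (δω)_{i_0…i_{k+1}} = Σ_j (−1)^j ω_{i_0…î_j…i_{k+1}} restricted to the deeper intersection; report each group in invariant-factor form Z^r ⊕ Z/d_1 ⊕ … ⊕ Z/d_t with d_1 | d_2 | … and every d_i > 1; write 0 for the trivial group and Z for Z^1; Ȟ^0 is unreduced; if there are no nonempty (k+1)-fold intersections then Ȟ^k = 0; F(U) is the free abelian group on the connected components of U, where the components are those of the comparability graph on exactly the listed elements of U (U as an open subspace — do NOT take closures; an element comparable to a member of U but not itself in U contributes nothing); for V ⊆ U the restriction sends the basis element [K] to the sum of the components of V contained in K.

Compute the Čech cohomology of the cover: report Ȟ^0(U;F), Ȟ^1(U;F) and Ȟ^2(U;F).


nerve simplices:
  A1={{c},{d},{f},{a,f},{b,d},{b,f},{c,e},{c,f},{d,e},{e,f},{a,b,f},{b,d,e}} A2={{e},{b,e},{c,e},{d,e},{e,f},{b,d,e}} A3={{b},{d},{e},{a,b},{b,d},{b,e},{b,f},{c,e},{d,e},{e,f},{a,b,f},{b,d,e}} A4={{a},{c},{e},{a,b},{a,f},{b,e},{c,e},{c,f},{d,e},{e,f},{a,b,f},{b,d,e}}
  A12={{c,e},{d,e},{e,f},{b,d,e}} A13={{d},{b,d},{b,f},{c,e},{d,e},{e,f},{a,b,f},{b,d,e}} A14={{c},{a,f},{c,e},{c,f},{d,e},{e,f},{a,b,f},{b,d,e}} A23={{e},{b,e},{c,e},{d,e},{e,f},{b,d,e}} A24={{e},{b,e},{c,e},{d,e},{e,f},{b,d,e}} A34={{e},{a,b},{b,e},{c,e},{d,e},{e,f},{a,b,f},{b,d,e}}
  A123={{c,e},{d,e},{e,f},{b,d,e}} A124={{c,e},{d,e},{e,f},{b,d,e}} A134={{c,e},{d,e},{e,f},{a,b,f},{b,d,e}} A234={{e},{b,e},{c,e},{d,e},{e,f},{b,d,e}}
  A1234={{c,e},{d,e},{e,f},{b,d,e}}
components per intersection:
  A1: {{c},{f},{a,f},{b,f},{c,e},{c,f},{e,f},{a,b,f}} {{d},{b,d},{d,e},{b,d,e}}
  A2: {{e},{b,e},{c,e},{d,e},{e,f},{b,d,e}}
  A3: {{b},{d},{e},{a,b},{b,d},{b,e},{b,f},{c,e},{d,e},{e,f},{a,b,f},{b,d,e}}
  A4: {{a},{a,b},{a,f},{a,b,f}} {{c},{e},{b,e},{c,e},{c,f},{d,e},{e,f},{b,d,e}}
  A12: {{c,e}} {{d,e},{b,d,e}} {{e,f}}
  A13: {{d},{b,d},{d,e},{b,d,e}} {{b,f},{a,b,f}} {{c,e}} {{e,f}}
  A14: {{c},{c,e},{c,f}} {{a,f},{a,b,f}} {{d,e},{b,d,e}} {{e,f}}
  A23: {{e},{b,e},{c,e},{d,e},{e,f},{b,d,e}}
  A24: {{e},{b,e},{c,e},{d,e},{e,f},{b,d,e}}
  A34: {{e},{b,e},{c,e},{d,e},{e,f},{b,d,e}} {{a,b},{a,b,f}}
  A123: {{c,e}} {{d,e},{b,d,e}} {{e,f}}
  A124: {{c,e}} {{d,e},{b,d,e}} {{e,f}}
  A134: {{c,e}} {{d,e},{b,d,e}} {{e,f}} {{a,b,f}}
  A234: {{e},{b,e},{c,e},{d,e},{e,f},{b,d,e}}
  A1234: {{c,e}} {{d,e},{b,d,e}} {{e,f}}
C dims 6,15,11,3; δ0: rk 5, SNF 1^5; δ1: rk 8, SNF 1^8; δ2: rk 3, SNF 1^3
degree 0: 6−5−0 = 1 → Ȟ^0 ≅ Z
degree 1: 15−8−5 = 2 → Ȟ^1 ≅ Z^2
degree 2: 11−3−8 = 0 → Ȟ^2 ≅ 0

Ȟ^0 = Z,  Ȟ^1 = Z^2,  Ȟ^2 = 0


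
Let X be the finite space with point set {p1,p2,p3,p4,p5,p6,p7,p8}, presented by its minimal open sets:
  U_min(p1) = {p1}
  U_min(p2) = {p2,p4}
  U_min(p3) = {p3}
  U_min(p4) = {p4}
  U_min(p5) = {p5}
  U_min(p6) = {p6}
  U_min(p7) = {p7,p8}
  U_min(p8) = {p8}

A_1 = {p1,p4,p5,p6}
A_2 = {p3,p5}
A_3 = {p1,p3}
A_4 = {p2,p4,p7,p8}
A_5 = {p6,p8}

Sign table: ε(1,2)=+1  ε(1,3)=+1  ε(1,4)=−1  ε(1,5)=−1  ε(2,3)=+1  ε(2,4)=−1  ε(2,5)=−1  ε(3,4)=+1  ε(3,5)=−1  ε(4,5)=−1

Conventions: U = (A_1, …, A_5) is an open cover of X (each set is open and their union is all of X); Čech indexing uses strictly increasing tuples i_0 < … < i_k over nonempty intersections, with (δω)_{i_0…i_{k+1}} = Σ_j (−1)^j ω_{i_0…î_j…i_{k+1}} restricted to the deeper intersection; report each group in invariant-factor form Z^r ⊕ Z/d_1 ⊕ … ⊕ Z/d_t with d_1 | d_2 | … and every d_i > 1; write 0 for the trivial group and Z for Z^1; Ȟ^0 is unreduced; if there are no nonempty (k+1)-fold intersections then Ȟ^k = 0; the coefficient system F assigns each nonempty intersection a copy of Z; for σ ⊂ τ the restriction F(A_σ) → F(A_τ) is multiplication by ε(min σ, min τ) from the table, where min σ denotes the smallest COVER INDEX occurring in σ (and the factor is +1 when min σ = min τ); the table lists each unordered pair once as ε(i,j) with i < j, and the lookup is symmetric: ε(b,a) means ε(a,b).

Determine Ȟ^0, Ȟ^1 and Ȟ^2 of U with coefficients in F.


Ȟ^0 = 0, Ȟ^1 = Z ⊕ Z/2 and Ȟ^2 = 0

cover nerve:
  A12={p5} A13={p1} A14={p4} A15={p6} A23={p3} A45={p8}
C dims 5,6; δ0: rk 5, SNF 1^4·2
Ȟ^0: (5−5)−0=0 ⇒ 0
Ȟ^1: (6−0)−5=1 plus torsion [2] ⇒ Z ⊕ Z/2
Ȟ^2: (0−0)−0=0 ⇒ 0


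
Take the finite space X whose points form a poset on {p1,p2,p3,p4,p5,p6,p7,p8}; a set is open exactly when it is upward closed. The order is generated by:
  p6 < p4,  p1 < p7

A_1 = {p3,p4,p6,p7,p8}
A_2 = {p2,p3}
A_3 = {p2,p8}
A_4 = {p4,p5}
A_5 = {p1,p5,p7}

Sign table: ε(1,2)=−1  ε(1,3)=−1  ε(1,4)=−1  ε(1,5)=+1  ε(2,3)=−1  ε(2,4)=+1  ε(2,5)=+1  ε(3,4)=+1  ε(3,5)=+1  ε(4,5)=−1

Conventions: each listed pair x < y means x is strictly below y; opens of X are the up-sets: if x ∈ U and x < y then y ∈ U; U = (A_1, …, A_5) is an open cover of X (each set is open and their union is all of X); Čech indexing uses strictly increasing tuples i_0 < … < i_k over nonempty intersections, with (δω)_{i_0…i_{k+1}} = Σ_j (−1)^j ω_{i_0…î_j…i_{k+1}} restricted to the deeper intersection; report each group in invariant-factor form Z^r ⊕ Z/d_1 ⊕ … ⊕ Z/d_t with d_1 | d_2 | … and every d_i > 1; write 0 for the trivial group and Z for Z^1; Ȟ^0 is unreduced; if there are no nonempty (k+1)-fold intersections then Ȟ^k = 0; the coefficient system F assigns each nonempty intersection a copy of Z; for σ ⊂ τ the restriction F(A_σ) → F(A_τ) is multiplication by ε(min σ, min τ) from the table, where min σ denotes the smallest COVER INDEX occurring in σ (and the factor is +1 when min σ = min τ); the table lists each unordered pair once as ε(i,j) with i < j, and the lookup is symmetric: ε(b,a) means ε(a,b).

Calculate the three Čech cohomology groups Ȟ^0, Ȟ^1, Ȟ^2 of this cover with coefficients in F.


Ȟ^0 ≅ 0; Ȟ^1 ≅ Z ⊕ Z/2; Ȟ^2 ≅ 0

nerve of the cover:
  A12={p3} A13={p8} A14={p4} A15={p7} A23={p2} A45={p5}
C dims 5,6; δ0: rk 5, SNF 1^4·2
Ȟ^0 = (5 − 5) − 0 = 0, so Ȟ^0 ≅ 0
Ȟ^1 = (6 − 0) − 5 = 1 plus torsion [2], so Ȟ^1 ≅ Z ⊕ Z/2
Ȟ^2 = (0 − 0) − 0 = 0, so Ȟ^2 ≅ 0


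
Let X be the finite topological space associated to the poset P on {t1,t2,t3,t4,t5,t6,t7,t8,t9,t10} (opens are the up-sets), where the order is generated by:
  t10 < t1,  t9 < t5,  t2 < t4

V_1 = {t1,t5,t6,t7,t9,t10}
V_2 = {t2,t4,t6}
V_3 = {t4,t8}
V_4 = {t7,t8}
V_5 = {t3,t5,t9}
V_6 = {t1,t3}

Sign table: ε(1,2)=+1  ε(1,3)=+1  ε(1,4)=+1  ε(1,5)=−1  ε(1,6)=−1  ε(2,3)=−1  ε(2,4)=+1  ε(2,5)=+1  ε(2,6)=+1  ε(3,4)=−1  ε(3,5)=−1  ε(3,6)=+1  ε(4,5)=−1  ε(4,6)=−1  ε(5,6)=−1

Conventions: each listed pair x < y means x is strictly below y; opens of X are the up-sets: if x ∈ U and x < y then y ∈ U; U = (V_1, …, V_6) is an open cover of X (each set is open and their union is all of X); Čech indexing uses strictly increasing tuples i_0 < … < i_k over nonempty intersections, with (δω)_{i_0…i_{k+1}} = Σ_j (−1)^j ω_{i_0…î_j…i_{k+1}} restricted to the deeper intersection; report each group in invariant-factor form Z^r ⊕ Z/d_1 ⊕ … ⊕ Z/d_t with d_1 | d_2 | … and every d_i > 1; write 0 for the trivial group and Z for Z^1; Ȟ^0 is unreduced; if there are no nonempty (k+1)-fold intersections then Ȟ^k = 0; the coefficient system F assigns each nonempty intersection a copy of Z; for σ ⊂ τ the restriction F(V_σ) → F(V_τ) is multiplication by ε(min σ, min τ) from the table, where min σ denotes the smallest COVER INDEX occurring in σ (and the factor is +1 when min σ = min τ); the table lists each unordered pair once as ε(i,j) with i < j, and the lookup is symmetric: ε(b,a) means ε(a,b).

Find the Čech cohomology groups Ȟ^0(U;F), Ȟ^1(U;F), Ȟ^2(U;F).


nerve of the cover:
  V12={t6} V14={t7} V15={t5,t9} V16={t1} V23={t4} V34={t8} V56={t3}
C dims 6,7; δ0: rk 6, SNF 1^5·2
Ȟ^0 = (6 − 6) − 0 = 0, so Ȟ^0 ≅ 0
Ȟ^1 = (7 − 0) − 6 = 1 plus torsion [2], so Ȟ^1 ≅ Z ⊕ Z/2
Ȟ^2 = (0 − 0) − 0 = 0, so Ȟ^2 ≅ 0

Ȟ^0(U;F) ≅ 0, Ȟ^1(U;F) ≅ Z ⊕ Z/2 and Ȟ^2(U;F) ≅ 0


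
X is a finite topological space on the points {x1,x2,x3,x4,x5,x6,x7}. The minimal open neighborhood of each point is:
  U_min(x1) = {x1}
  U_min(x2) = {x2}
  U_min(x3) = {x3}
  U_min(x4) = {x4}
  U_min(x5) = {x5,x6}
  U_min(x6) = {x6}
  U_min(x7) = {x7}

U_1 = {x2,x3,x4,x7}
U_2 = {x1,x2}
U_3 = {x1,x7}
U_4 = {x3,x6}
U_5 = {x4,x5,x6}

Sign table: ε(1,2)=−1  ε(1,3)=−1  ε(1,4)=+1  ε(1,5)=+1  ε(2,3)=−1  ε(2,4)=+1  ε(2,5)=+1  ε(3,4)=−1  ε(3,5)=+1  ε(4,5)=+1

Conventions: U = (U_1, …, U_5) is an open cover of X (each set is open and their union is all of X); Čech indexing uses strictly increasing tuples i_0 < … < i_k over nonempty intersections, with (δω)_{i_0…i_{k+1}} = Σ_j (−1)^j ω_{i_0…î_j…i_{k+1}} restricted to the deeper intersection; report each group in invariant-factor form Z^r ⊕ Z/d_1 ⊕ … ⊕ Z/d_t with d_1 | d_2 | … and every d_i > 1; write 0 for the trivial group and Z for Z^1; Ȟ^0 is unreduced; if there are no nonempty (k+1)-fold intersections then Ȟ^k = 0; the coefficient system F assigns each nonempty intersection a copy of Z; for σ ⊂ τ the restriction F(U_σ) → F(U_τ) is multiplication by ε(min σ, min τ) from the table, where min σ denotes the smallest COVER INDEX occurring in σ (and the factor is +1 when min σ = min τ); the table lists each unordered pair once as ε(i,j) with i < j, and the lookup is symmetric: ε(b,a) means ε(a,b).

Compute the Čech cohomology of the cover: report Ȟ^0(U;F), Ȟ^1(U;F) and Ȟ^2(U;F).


Ȟ^0 ≅ 0, Ȟ^1 ≅ Z ⊕ Z/2 and Ȟ^2 ≅ 0

cover nerve:
  U12={x2} U13={x7} U14={x3} U15={x4} U23={x1} U45={x6}
C dims 5,6; δ0: rk 5, SNF 1^4·2
Ȟ^0: (5−5)−0=0 ⇒ 0
Ȟ^1: (6−0)−5=1 plus torsion [2] ⇒ Z ⊕ Z/2
Ȟ^2: (0−0)−0=0 ⇒ 0


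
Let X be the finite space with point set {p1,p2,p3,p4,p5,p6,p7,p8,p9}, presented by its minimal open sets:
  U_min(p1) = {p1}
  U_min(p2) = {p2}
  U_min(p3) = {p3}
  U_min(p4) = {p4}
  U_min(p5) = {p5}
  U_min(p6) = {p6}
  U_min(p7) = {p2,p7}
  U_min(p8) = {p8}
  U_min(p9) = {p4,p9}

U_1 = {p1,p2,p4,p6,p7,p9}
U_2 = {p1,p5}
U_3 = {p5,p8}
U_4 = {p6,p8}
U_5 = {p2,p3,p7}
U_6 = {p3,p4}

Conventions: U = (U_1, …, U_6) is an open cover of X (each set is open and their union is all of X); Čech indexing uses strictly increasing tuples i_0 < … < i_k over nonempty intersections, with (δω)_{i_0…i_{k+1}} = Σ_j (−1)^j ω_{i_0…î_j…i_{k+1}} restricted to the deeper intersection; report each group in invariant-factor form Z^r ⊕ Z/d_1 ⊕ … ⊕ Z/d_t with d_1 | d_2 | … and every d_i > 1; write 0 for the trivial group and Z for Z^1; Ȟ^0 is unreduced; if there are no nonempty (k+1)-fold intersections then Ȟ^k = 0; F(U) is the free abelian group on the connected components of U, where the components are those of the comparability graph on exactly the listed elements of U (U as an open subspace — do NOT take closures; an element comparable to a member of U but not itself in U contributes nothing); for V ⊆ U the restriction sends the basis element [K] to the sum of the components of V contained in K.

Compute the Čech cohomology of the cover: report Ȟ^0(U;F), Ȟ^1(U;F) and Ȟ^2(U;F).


Ȟ^0 = Z^7, Ȟ^1 = 0, Ȟ^2 = 0

cover nerve:
  U12={p1} U14={p6} U15={p2,p7} U16={p4} U23={p5} U34={p8} U56={p3}
components per intersection:
  U1: {p1} {p2,p7} {p4,p9} {p6}
  U2: {p1} {p5}
  U3: {p5} {p8}
  U4: {p6} {p8}
  U5: {p2,p7} {p3}
  U6: {p3} {p4}
  U12: {p1}
  U14: {p6}
  U15: {p2,p7}
  U16: {p4}
  U23: {p5}
  U34: {p8}
  U56: {p3}
C dims 14,7; δ0: rk 7, SNF 1^7
Ȟ^0: (14−7)−0=7 ⇒ Z^7
Ȟ^1: (7−0)−7=0 ⇒ 0
Ȟ^2: (0−0)−0=0 ⇒ 0


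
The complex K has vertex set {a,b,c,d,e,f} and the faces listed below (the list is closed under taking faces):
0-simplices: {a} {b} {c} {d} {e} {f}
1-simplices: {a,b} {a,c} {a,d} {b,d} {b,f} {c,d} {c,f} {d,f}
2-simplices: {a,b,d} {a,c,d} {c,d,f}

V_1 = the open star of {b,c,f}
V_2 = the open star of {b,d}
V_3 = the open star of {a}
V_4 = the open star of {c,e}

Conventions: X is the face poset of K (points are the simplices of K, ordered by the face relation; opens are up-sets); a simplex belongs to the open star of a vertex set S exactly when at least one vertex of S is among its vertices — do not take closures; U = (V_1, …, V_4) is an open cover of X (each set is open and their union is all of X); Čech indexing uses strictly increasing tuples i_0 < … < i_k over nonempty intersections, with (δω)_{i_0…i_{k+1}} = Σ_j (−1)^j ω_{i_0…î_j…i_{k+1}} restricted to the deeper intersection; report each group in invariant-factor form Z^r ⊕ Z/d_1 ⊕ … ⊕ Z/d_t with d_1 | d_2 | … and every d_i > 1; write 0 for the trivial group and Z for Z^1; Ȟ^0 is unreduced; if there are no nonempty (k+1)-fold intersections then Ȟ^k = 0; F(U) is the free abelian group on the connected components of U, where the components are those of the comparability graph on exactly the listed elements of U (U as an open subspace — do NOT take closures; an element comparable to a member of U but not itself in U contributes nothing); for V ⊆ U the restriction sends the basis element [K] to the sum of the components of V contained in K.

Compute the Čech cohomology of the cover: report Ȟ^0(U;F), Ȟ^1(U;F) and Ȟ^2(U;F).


Ȟ^0 ≅ Z^2, Ȟ^1 ≅ Z and Ȟ^2 ≅ 0

nonempty overlaps:
  V1={{b},{c},{f},{a,b},{a,c},{b,d},{b,f},{c,d},{c,f},{d,f},{a,b,d},{a,c,d},{c,d,f}} V2={{b},{d},{a,b},{a,d},{b,d},{b,f},{c,d},{d,f},{a,b,d},{a,c,d},{c,d,f}} V3={{a},{a,b},{a,c},{a,d},{a,b,d},{a,c,d}} V4={{c},{e},{a,c},{c,d},{c,f},{a,c,d},{c,d,f}}
  V12={{b},{a,b},{b,d},{b,f},{c,d},{d,f},{a,b,d},{a,c,d},{c,d,f}} V13={{a,b},{a,c},{a,b,d},{a,c,d}} V14={{c},{a,c},{c,d},{c,f},{a,c,d},{c,d,f}} V23={{a,b},{a,d},{a,b,d},{a,c,d}} V24={{c,d},{a,c,d},{c,d,f}} V34={{a,c},{a,c,d}}
  V123={{a,b},{a,b,d},{a,c,d}} V124={{c,d},{a,c,d},{c,d,f}} V134={{a,c},{a,c,d}} V234={{a,c,d}}
  V1234={{a,c,d}}
components per intersection:
  V1: {{b},{c},{f},{a,b},{a,c},{b,d},{b,f},{c,d},{c,f},{d,f},{a,b,d},{a,c,d},{c,d,f}}
  V2: {{b},{d},{a,b},{a,d},{b,d},{b,f},{c,d},{d,f},{a,b,d},{a,c,d},{c,d,f}}
  V3: {{a},{a,b},{a,c},{a,d},{a,b,d},{a,c,d}}
  V4: {{c},{a,c},{c,d},{c,f},{a,c,d},{c,d,f}} {{e}}
  V12: {{b},{a,b},{b,d},{b,f},{a,b,d}} {{c,d},{d,f},{a,c,d},{c,d,f}}
  V13: {{a,b},{a,b,d}} {{a,c},{a,c,d}}
  V14: {{c},{a,c},{c,d},{c,f},{a,c,d},{c,d,f}}
  V23: {{a,b},{a,d},{a,b,d},{a,c,d}}
  V24: {{c,d},{a,c,d},{c,d,f}}
  V34: {{a,c},{a,c,d}}
  V123: {{a,b},{a,b,d}} {{a,c,d}}
  V124: {{c,d},{a,c,d},{c,d,f}}
  V134: {{a,c},{a,c,d}}
  V234: {{a,c,d}}
  V1234: {{a,c,d}}
C dims 5,8,5,1; δ0: rk 3, SNF 1^3; δ1: rk 4, SNF 1^4; δ2: rk 1, SNF 1^1
degree 0: 5−3−0 = 2 → Ȟ^0 ≅ Z^2
degree 1: 8−4−3 = 1 → Ȟ^1 ≅ Z
degree 2: 5−1−4 = 0 → Ȟ^2 ≅ 0


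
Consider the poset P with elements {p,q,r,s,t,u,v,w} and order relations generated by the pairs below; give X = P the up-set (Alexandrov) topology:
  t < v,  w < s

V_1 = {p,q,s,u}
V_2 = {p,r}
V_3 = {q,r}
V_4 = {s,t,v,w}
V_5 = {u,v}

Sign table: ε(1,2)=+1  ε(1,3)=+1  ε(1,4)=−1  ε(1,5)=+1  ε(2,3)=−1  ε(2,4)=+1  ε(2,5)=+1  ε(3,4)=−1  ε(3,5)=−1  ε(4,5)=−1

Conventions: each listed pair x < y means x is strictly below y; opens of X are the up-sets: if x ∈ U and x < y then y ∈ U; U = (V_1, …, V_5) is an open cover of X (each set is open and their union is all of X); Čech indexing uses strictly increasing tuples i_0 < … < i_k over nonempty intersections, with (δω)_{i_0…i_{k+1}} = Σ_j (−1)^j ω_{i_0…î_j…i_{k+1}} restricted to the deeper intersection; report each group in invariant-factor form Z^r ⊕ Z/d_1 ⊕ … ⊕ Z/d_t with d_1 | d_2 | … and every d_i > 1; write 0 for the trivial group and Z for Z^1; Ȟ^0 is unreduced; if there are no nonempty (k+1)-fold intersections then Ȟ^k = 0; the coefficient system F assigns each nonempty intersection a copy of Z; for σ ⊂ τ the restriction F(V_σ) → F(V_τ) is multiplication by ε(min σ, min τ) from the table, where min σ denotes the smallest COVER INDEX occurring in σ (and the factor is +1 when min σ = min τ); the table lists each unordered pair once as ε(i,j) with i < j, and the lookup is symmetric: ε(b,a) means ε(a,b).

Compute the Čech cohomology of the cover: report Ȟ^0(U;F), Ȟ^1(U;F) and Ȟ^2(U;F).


Ȟ^0 = 0,  Ȟ^1 = Z ⊕ Z/2,  Ȟ^2 = 0

intersection data:
  V12={p} V13={q} V14={s} V15={u} V23={r} V45={v}
C dims 5,6; δ0: rk 5, SNF 1^4·2
Ȟ^0 = (5 − 5) − 0 = 0, so Ȟ^0 ≅ 0
Ȟ^1 = (6 − 0) − 5 = 1 plus torsion [2], so Ȟ^1 ≅ Z ⊕ Z/2
Ȟ^2 = (0 − 0) − 0 = 0, so Ȟ^2 ≅ 0


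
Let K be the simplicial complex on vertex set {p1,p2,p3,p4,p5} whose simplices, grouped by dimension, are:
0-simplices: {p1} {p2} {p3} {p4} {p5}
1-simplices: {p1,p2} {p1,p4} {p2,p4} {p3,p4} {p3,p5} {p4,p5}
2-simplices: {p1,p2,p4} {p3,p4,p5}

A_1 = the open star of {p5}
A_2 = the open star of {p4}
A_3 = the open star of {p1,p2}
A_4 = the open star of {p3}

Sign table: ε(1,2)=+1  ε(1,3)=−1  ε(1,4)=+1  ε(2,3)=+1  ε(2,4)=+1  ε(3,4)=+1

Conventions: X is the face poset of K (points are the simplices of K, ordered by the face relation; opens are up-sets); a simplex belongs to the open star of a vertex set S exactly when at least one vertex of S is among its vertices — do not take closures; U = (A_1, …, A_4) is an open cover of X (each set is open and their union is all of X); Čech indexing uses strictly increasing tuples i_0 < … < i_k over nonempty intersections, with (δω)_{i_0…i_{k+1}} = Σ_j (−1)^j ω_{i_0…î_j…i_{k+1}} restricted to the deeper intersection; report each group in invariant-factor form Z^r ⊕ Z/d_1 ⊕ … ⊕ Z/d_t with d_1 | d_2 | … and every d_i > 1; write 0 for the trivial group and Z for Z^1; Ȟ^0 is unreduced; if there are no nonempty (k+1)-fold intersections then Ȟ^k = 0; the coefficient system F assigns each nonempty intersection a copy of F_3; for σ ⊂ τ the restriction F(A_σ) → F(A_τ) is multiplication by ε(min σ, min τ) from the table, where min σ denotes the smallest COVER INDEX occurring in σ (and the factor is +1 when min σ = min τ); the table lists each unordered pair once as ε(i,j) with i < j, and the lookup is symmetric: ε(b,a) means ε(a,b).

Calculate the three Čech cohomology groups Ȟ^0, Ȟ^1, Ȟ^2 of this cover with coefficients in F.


Ȟ^0 = Z/3,  Ȟ^1 = 0,  Ȟ^2 = 0

nonempty intersections:
  A1={{p5},{p3,p5},{p4,p5},{p3,p4,p5}} A2={{p4},{p1,p4},{p2,p4},{p3,p4},{p4,p5},{p1,p2,p4},{p3,p4,p5}} A3={{p1},{p2},{p1,p2},{p1,p4},{p2,p4},{p1,p2,p4}} A4={{p3},{p3,p4},{p3,p5},{p3,p4,p5}}
  A12={{p4,p5},{p3,p4,p5}} A14={{p3,p5},{p3,p4,p5}} A23={{p1,p4},{p2,p4},{p1,p2,p4}} A24={{p3,p4},{p3,p4,p5}}
  A124={{p3,p4,p5}}
C dims 4,4,1; δ0: rk_F3 3; δ1: rk_F3 1
Ȟ^0: (4−3)−0=1 ⇒ Z/3
Ȟ^1: (4−1)−3=0 ⇒ 0
Ȟ^2: (1−0)−1=0 ⇒ 0


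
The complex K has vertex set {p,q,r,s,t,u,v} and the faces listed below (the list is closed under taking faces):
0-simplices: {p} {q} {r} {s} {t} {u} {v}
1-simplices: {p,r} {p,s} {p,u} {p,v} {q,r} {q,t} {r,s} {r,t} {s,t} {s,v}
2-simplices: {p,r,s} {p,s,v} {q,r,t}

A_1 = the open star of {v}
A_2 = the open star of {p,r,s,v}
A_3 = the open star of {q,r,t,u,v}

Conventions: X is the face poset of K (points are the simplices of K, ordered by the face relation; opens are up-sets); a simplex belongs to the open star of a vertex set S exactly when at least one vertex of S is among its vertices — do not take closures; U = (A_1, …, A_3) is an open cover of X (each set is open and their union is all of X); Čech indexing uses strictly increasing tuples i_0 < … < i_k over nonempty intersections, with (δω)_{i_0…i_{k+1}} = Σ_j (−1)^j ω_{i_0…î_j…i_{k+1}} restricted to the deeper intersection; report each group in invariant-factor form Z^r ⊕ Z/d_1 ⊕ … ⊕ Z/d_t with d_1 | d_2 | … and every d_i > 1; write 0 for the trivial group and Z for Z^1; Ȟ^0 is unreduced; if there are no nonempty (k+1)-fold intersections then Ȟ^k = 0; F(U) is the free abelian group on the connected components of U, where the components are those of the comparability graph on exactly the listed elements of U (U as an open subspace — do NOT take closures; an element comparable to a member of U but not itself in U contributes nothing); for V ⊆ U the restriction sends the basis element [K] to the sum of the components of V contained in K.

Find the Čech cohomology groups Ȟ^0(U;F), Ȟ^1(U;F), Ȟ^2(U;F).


Ȟ^0 ≅ Z, Ȟ^1 ≅ Z and Ȟ^2 ≅ 0

nerve simplices:
  A1={{v},{p,v},{s,v},{p,s,v}} A2={{p},{r},{s},{v},{p,r},{p,s},{p,u},{p,v},{q,r},{r,s},{r,t},{s,t},{s,v},{p,r,s},{p,s,v},{q,r,t}} A3={{q},{r},{t},{u},{v},{p,r},{p,u},{p,v},{q,r},{q,t},{r,s},{r,t},{s,t},{s,v},{p,r,s},{p,s,v},{q,r,t}}
  A12={{v},{p,v},{s,v},{p,s,v}} A13={{v},{p,v},{s,v},{p,s,v}} A23={{r},{v},{p,r},{p,u},{p,v},{q,r},{r,s},{r,t},{s,t},{s,v},{p,r,s},{p,s,v},{q,r,t}}
  A123={{v},{p,v},{s,v},{p,s,v}}
components per intersection:
  A1: {{v},{p,v},{s,v},{p,s,v}}
  A2: {{p},{r},{s},{v},{p,r},{p,s},{p,u},{p,v},{q,r},{r,s},{r,t},{s,t},{s,v},{p,r,s},{p,s,v},{q,r,t}}
  A3: {{q},{r},{t},{p,r},{q,r},{q,t},{r,s},{r,t},{s,t},{p,r,s},{q,r,t}} {{u},{p,u}} {{v},{p,v},{s,v},{p,s,v}}
  A12: {{v},{p,v},{s,v},{p,s,v}}
  A13: {{v},{p,v},{s,v},{p,s,v}}
  A23: {{r},{p,r},{q,r},{r,s},{r,t},{p,r,s},{q,r,t}} {{v},{p,v},{s,v},{p,s,v}} {{p,u}} {{s,t}}
  A123: {{v},{p,v},{s,v},{p,s,v}}
C dims 5,6,1; δ0: rk 4, SNF 1^4; δ1: rk 1, SNF 1^1
degree 0: 5−4−0 = 1 → Ȟ^0 ≅ Z
degree 1: 6−1−4 = 1 → Ȟ^1 ≅ Z
degree 2: 1−0−1 = 0 → Ȟ^2 ≅ 0


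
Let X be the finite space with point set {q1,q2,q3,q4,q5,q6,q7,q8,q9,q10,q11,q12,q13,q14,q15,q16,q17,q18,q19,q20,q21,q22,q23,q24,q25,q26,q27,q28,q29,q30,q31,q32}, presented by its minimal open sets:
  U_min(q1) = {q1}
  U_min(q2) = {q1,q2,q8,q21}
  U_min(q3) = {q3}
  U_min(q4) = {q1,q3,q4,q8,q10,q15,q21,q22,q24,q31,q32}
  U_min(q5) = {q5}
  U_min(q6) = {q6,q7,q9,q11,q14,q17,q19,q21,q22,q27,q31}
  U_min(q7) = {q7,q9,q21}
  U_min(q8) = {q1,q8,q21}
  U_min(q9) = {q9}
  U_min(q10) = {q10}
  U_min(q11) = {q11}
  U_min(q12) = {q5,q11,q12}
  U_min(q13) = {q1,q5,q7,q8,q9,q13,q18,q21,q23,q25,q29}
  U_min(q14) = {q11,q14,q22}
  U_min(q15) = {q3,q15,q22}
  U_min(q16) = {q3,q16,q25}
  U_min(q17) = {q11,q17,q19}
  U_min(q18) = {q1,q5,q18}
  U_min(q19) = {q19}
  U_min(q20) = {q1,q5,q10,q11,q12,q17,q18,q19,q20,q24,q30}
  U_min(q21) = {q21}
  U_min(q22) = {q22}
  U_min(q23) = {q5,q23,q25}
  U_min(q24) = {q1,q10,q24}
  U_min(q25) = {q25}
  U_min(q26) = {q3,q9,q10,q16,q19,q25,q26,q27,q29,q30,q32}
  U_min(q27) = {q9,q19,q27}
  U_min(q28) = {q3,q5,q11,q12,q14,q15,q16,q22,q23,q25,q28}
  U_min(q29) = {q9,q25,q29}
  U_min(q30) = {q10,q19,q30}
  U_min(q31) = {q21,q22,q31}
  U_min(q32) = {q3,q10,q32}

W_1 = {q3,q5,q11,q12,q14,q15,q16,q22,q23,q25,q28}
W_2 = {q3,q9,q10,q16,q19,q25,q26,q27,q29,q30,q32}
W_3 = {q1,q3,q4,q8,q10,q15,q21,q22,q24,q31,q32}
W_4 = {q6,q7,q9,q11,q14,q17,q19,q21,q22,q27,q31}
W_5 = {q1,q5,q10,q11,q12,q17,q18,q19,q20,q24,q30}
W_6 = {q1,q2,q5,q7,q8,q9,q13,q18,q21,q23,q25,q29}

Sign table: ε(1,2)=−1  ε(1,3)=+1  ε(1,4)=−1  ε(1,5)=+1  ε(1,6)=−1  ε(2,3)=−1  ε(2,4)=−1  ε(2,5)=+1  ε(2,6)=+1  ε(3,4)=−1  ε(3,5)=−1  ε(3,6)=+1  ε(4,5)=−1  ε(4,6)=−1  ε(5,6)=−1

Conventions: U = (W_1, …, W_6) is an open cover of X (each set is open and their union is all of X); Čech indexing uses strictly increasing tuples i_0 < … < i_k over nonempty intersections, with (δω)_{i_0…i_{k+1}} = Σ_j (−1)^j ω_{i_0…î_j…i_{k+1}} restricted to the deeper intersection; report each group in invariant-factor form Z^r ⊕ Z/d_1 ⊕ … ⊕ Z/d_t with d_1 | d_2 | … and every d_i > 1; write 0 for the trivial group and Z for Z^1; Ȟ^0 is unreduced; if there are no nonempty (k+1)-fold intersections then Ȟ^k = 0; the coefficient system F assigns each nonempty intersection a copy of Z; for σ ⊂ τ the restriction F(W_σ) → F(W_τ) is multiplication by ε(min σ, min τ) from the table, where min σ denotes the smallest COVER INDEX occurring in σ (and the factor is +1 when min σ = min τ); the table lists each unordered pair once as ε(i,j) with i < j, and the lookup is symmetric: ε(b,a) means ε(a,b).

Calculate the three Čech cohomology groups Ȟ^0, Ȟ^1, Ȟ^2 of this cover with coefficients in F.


Ȟ^0(U;F) ≅ 0, Ȟ^1(U;F) ≅ Z/2 and Ȟ^2(U;F) ≅ Z

nerve simplices:
  W12={q3,q16,q25} W13={q3,q15,q22} W14={q11,q14,q22} W15={q5,q11,q12} W16={q5,q23,q25} W23={q3,q10,q32} W24={q9,q19,q27} W25={q10,q19,q30} W26={q9,q25,q29} W34={q21,q22,q31} W35={q1,q10,q24} W36={q1,q8,q21} W45={q11,q17,q19} W46={q7,q9,q21} W56={q1,q5,q18}
  W123={q3} W126={q25} W134={q22} W145={q11} W156={q5} W235={q10} W245={q19} W246={q9} W346={q21} W356={q1}
C dims 6,15,10; δ0: rk 6, SNF 1^5·2; δ1: rk 9, SNF 1^9
degree 0: 6−6−0 = 0 → Ȟ^0 ≅ 0
degree 1: 15−9−6 = 0 plus torsion [2] → Ȟ^1 ≅ Z/2
degree 2: 10−0−9 = 1 → Ȟ^2 ≅ Z
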